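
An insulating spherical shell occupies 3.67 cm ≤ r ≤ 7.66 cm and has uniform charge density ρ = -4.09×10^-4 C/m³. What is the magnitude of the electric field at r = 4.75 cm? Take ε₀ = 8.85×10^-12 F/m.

|E| ≈ 3.94e5 N/C

Take a concentric spherical Gaussian surface of radius r = 4.75 cm (within the shell material, 3.67 cm < r < 7.66 cm).
Enclosed charge is the volume from a to r: Q_enc = (4π/3)ρ(r³ − a³) = -9.892×10^-8 C.
Applying ∮E·dA = Q_enc/ε₀ with Φ = E(4πr²):
E = |Q_enc|/(4πε₀r²) = (9.892×10^-8)/(4π·8.85×10^-12·(0.0475)²) = 3.94×10^5 N/C.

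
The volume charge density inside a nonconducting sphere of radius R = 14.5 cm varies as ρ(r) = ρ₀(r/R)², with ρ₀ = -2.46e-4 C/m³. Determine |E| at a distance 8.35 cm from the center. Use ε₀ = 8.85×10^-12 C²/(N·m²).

1.54e5 V/m

Symmetry ⇒ E = E(r) r̂. Gaussian sphere of radius r = 8.35 cm (r < R).
Integrate the density: Q_enc = 4π ∫₀^r ρ₀(r'/R)^2 r'² dr' = 4πρ₀ r^5/(5·R²) = -1.194×10^-7 C.
By Gauss's law, ∮E·dA = E·4πr² = Q_enc/ε₀.
E = |Q_enc|/(4πε₀r²) = (1.194e-7)/(4π·8.85×10^-12·(0.0835)²) = 1.54×10^5 N/C.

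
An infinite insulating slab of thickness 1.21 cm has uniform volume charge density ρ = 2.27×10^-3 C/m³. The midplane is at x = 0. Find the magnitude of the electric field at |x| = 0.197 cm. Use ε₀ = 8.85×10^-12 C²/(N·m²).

|E| ≈ 5.05e5 N/C

By symmetry E is perpendicular to the slab. A Gaussian pillbox from −0.197 cm to +0.197 cm (face area A) lies entirely within the slab.
Q_enc = ρ·(2x)·A and flux = 2EA, so 2EA = 2ρxA/ε₀ ⇒ E = |ρ|x/ε₀.
E = (2.27×10^-3)(0.00197)/(8.85×10^-12) = 5.05×10^5 N/C.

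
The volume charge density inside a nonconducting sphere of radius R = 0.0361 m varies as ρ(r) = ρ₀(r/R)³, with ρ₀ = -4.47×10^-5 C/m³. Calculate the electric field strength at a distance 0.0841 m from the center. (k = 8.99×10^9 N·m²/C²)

By spherical symmetry E is radial; choose a Gaussian sphere of radius r = 0.0841 m (r > R, all charge enclosed).
Q_enc = 4π ∫₀^R ρ₀(r'/R)^3 r'² dr' = 4πρ₀R³/6 = -4.404e-9 C.
Since E is radial and uniform over the Gaussian sphere, Φ = E·4πr² = Q_enc/ε₀.
E = k|Q_enc|/r² = (8.99×10^9)(4.404×10^-9)/(0.0841)² = 5.60×10^3 N/C.

E = 5.60e3 V/m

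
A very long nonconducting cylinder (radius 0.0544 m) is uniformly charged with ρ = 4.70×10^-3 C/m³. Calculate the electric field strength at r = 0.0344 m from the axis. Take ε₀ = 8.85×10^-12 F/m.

Coaxial Gaussian cylinder, radius r = 0.0344 m, length L (r < R).
Charge inside radius r per length L is ρ·πr²·L, so λ_enc = ρπr² = 1.747×10^-5 C/m.
Applying ∮E·dA = Q_enc/ε₀ with the end caps contributing no flux:
E = |λ_enc|/(2πε₀r) = (1.747×10^-5)/(2π·8.85×10^-12·0.0344) = 9.13×10^6 N/C.

E ≈ 9.13e6 N/C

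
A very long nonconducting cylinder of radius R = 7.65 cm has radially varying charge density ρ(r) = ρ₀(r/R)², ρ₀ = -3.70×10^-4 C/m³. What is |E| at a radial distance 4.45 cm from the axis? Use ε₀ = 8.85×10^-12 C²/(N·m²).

E = 1.57×10^5 N/C

Coaxial Gaussian cylinder, radius r = 4.45 cm, length L (r < R).
λ_enc = ∫₀^r ρ(r')·2πr' dr' = (2πρ₀/R²)·r^4/4 = -3.894e-7 C/m.
Gauss's law: E·2πrL = λ_enc L/ε₀.
E = |λ_enc|/(2πε₀r) = (3.894e-7)/(2π·8.85×10^-12·0.0445) = 1.57e5 N/C.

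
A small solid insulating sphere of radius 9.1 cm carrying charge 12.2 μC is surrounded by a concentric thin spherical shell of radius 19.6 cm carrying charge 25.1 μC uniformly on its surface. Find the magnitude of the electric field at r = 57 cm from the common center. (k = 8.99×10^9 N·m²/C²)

Take a concentric spherical Gaussian surface of radius r = 57 cm (r > 19.6 cm, enclosing both).
Q_enc = (12.2 μC) + (25.1 μC) = 3.73e-5 C.
Gauss's law: E·4πr² = Q_enc/ε₀.
E = k|Q_enc|/r² = (8.99×10^9)(3.73×10^-5)/(0.57)² = 1.03×10^6 N/C.

|E| ≈ 1.03×10^6 V/m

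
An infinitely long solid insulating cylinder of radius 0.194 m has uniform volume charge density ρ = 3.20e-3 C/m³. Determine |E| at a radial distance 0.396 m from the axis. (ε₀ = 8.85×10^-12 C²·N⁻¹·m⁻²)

Choose a coaxial cylinder of radius r = 0.396 m (arbitrary length L) as the Gaussian surface (r > 0.194 m, full cross-section enclosed).
λ_enc = ρ·πR² = (3.20×10^-3)π(0.194)² = 3.784×10^-4 C/m.
Applying ∮E·dA = Q_enc/ε₀ with the end caps contributing no flux:
E = |λ_enc|/(2πε₀r) = (3.784×10^-4)/(2π·8.85×10^-12·0.396) = 1.72×10^7 N/C.

E ≈ 1.72×10^7 V/m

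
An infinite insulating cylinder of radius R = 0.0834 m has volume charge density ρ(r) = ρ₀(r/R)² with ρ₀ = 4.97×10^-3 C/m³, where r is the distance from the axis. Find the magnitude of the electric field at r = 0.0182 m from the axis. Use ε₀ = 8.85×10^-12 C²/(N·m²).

|E| = 1.22×10^5 V/m

By cylindrical symmetry E is radial; use a coaxial Gaussian cylinder of radius 0.0182 m and length L (r < R).
Integrating ρ over the cross-section to radius r: λ_enc = (2πρ₀/R²) ∫₀^r r'^3 dr' = 2πρ₀ r^4/(4·R²) = 1.231×10^-7 C/m.
Applying ∮E·dA = Q_enc/ε₀ with the end caps contributing no flux:
E = |λ_enc|/(2πε₀r) = (1.231×10^-7)/(2π·8.85×10^-12·0.0182) = 1.22×10^5 N/C.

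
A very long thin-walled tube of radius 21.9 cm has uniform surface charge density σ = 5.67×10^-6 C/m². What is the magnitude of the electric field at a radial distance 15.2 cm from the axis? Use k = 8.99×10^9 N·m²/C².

E = 0

Choose a coaxial cylinder of radius r = 15.2 cm (arbitrary length L) as the Gaussian surface (r < 21.9 cm, inside the shell).
All the surface charge lies outside this cylinder: Q_enc = 0, hence E = 0.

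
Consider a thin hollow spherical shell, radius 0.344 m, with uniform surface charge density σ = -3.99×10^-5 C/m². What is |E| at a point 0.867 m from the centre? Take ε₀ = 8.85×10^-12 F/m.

|E| ≈ 7.10×10^5 N/C

By spherical symmetry E is radial; choose a Gaussian sphere of radius r = 0.867 m (r > 0.344 m).
The entire shell is enclosed: Q_enc = σ·4πR² = (-3.99×10^-5)·4π·(0.344)² = -5.933×10^-5 C.
Applying ∮E·dA = Q_enc/ε₀ with Φ = E(4πr²):
E = |Q_enc|/(4πε₀r²) = (5.933×10^-5)/(4π·8.85×10^-12·(0.867)²) = 7.10e5 N/C.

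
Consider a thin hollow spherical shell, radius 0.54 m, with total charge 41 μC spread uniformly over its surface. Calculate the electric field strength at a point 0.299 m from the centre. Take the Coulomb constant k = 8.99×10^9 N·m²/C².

|E| = 0 N/C

Take a concentric spherical Gaussian surface of radius r = 0.299 m (inside the shell, r < 0.54 m).
No charge lies within this surface, so Q_enc = 0 and Gauss's law gives E·4πr² = 0 ⇒ E = 0.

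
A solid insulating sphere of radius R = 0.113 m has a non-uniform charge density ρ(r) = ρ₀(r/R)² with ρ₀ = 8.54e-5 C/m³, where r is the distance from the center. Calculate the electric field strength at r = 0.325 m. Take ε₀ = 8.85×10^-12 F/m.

E = 2.64e4 N/C

By spherical symmetry E is radial; choose a Gaussian sphere of radius r = 0.325 m (r > R, all charge enclosed).
Q_enc = 4π ∫₀^R ρ₀(r'/R)^2 r'² dr' = 4πρ₀R³/5 = 3.097×10^-7 C.
By Gauss's law, ∮E·dA = E·4πr² = Q_enc/ε₀.
E = |Q_enc|/(4πε₀r²) = (3.097×10^-7)/(4π·8.85×10^-12·(0.325)²) = 2.64×10^4 N/C.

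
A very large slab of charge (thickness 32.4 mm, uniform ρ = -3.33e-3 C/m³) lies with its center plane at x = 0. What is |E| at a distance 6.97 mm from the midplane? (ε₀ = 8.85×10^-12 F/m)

|E| = 2.62×10^6 N/C

By symmetry E is perpendicular to the slab. A Gaussian pillbox from −6.97 mm to +6.97 mm (face area A) lies entirely within the slab.
Q_enc = ρ·(2x)·A and flux = 2EA, so 2EA = 2ρxA/ε₀ ⇒ E = |ρ|x/ε₀.
E = (3.33e-3)(0.00697)/(8.85×10^-12) = 2.62×10^6 N/C.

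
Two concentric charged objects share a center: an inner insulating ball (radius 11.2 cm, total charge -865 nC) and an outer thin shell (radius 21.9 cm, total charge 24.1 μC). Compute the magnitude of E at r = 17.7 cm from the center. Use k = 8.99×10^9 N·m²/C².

E ≈ 2.48×10^5 N/C

Take a concentric spherical Gaussian surface of radius r = 17.7 cm (between the bodies, 11.2 cm < r < 21.9 cm).
Only the inner charge is enclosed; the outer shell contributes nothing inside itself. Q_enc = -865 nC = -8.65e-7 C.
Since E is radial and uniform over the Gaussian sphere, Φ = E·4πr² = Q_enc/ε₀.
E = k|Q_enc|/r² = (8.99×10^9)(8.65×10^-7)/(0.177)² = 2.48×10^5 N/C.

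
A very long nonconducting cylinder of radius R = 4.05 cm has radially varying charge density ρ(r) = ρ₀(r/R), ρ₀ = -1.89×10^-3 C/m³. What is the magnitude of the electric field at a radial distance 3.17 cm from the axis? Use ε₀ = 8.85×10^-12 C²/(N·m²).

Take a coaxial cylindrical Gaussian surface of radius r = 3.17 cm and length L (r < R).
λ_enc = ∫₀^r ρ(r')·2πr' dr' = (2πρ₀/R)·r^3/3 = -3.113×10^-6 C/m.
Applying ∮E·dA = Q_enc/ε₀ with the end caps contributing no flux:
E = |λ_enc|/(2πε₀r) = (3.113e-6)/(2π·8.85×10^-12·0.0317) = 1.77×10^6 N/C.

1.77×10^6 V/m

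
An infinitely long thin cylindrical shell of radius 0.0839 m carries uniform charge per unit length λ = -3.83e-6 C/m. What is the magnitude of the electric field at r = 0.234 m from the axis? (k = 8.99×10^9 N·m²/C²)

|E| = 2.94×10^5 N/C

Take a coaxial cylindrical Gaussian surface of radius r = 0.234 m and length L (r > 0.0839 m).
The full line charge is enclosed: λ_enc = -3.83e-6 C/m.
Gauss's law: E·2πrL = λ_enc L/ε₀.
E = 2k|λ_enc|/r = 2(8.99×10^9)(3.83e-6)/(0.234) = 2.94×10^5 N/C.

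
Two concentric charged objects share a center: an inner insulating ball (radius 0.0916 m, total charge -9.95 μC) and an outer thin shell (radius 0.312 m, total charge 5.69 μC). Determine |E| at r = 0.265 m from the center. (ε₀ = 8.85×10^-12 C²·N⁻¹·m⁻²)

Use a concentric Gaussian sphere at r = 0.265 m (between the bodies, 0.0916 m < r < 0.312 m).
The shell at 0.312 m lies outside the Gaussian surface, so Q_enc = -9.95 μC = -9.95×10^-6 C.
Gauss's law: E·4πr² = Q_enc/ε₀.
E = |Q_enc|/(4πε₀r²) = (9.95×10^-6)/(4π·8.85×10^-12·(0.265)²) = 1.27×10^6 N/C.

E ≈ 1.27×10^6 N/C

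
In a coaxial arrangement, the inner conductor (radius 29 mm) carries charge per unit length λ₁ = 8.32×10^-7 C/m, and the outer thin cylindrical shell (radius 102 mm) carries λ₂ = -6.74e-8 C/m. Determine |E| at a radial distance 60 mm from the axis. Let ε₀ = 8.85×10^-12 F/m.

E ≈ 2.49×10^5 N/C

Take a coaxial cylindrical Gaussian surface of radius r = 60 mm and length L (between the conductors, 29 mm < r < 102 mm).
Only the inner wire is enclosed; the outer shell contributes nothing inside itself. λ_enc = λ₁ = 8.32×10^-7 C/m.
Gauss's law: E·2πrL = λ_enc L/ε₀.
E = |λ_enc|/(2πε₀r) = (8.32×10^-7)/(2π·8.85×10^-12·0.06) = 2.49×10^5 N/C.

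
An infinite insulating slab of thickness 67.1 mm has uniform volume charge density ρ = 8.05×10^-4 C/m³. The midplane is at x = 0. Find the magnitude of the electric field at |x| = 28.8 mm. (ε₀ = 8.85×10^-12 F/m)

By symmetry E is perpendicular to the slab. A Gaussian pillbox from −28.8 mm to +28.8 mm (face area A) lies entirely within the slab.
Q_enc = ρ·(2x)·A and flux = 2EA, so 2EA = 2ρxA/ε₀ ⇒ E = |ρ|x/ε₀.
E = (8.05e-4)(0.0288)/(8.85×10^-12) = 2.62×10^6 N/C.

|E| ≈ 2.62×10^6 N/C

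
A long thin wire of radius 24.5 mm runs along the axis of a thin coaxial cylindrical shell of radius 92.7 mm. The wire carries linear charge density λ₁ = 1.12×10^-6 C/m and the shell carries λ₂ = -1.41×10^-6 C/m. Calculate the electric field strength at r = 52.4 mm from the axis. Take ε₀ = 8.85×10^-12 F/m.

Take a coaxial cylindrical Gaussian surface of radius r = 52.4 mm and length L (between the conductors, 24.5 mm < r < 92.7 mm).
The shell at 92.7 mm lies outside the Gaussian surface, so λ_enc = λ₁ = 1.12e-6 C/m.
By Gauss's law (flux through the curved wall only), E·2πrL = λ_enc L/ε₀.
E = |λ_enc|/(2πε₀r) = (1.12e-6)/(2π·8.85×10^-12·0.0524) = 3.84×10^5 N/C.

E ≈ 3.84e5 V/m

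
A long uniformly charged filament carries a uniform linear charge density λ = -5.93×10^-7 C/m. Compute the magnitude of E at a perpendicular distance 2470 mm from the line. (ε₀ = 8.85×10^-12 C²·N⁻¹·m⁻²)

|E| = 4.32×10^3 N/C

Coaxial Gaussian cylinder, radius r = 2470 mm, length L.
Q_enc = λL, so λ_enc = -5.93×10^-7 C/m.
Since E is radial and uniform over the curved surface, Φ = E·2πrL = Q_enc/ε₀ = λ_enc L/ε₀.
E = |λ_enc|/(2πε₀r) = (5.93×10^-7)/(2π·8.85×10^-12·2.47) = 4.32e3 N/C.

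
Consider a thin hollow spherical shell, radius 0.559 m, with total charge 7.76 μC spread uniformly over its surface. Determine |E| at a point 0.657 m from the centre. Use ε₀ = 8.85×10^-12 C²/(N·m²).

Use a concentric Gaussian sphere at r = 0.657 m (r > 0.559 m).
The entire shell is enclosed: Q_enc = 7.76×10^-6 C.
Gauss's law: E·4πr² = Q_enc/ε₀.
E = |Q_enc|/(4πε₀r²) = (7.76×10^-6)/(4π·8.85×10^-12·(0.657)²) = 1.62×10^5 N/C.

E ≈ 1.62e5 V/m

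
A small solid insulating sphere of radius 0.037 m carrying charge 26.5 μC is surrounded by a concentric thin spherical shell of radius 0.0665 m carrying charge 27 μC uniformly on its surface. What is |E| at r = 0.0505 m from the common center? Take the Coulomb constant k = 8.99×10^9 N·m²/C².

Take a concentric spherical Gaussian surface of radius r = 0.0505 m (between the bodies, 0.037 m < r < 0.0665 m).
The shell at 0.0665 m lies outside the Gaussian surface, so Q_enc = 26.5 μC = 2.65e-5 C.
Since E is radial and uniform over the Gaussian sphere, Φ = E·4πr² = Q_enc/ε₀.
E = k|Q_enc|/r² = (8.99×10^9)(2.65×10^-5)/(0.0505)² = 9.34×10^7 N/C.

|E| ≈ 9.34e7 V/m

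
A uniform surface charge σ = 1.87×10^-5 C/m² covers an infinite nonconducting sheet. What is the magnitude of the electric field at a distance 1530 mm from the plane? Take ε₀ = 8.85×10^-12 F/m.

Choose a cylindrical pillbox piercing the sheet, end faces (area A) parallel to it.
Only the two end caps contribute flux: Φ = 2EA. With Q_enc = σA, Gauss's law gives E = |σ|/(2ε₀).
E = |σ|/(2ε₀) = (1.87×10^-5)/(2·8.85×10^-12) = 1.06×10^6 N/C.

E = 1.06e6 V/m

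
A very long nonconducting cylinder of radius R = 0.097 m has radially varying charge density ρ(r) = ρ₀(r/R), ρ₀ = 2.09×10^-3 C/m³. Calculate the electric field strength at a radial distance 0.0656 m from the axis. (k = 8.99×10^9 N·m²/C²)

|E| = 3.49×10^6 V/m

Take a coaxial cylindrical Gaussian surface of radius r = 0.0656 m and length L (r < R).
Integrating ρ over the cross-section to radius r: λ_enc = (2πρ₀/R) ∫₀^r r'^2 dr' = 2πρ₀ r^3/(3·R) = 1.274×10^-5 C/m.
Since E is radial and uniform over the curved surface, Φ = E·2πrL = Q_enc/ε₀ = λ_enc L/ε₀.
E = 2k|λ_enc|/r = 2(8.99×10^9)(1.274×10^-5)/(0.0656) = 3.49×10^6 N/C.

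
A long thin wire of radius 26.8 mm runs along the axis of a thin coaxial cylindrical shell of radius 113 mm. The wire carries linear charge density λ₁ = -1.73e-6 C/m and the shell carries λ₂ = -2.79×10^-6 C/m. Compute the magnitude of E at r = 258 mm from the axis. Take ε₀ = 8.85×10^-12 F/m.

By cylindrical symmetry E is radial; use a coaxial Gaussian cylinder of radius 258 mm and length L (r > 113 mm, enclosing both).
λ_enc = λ₁ + λ₂ = (-1.73×10^-6) + (-2.79e-6) = -4.52×10^-6 C/m.
Since E is radial and uniform over the curved surface, Φ = E·2πrL = Q_enc/ε₀ = λ_enc L/ε₀.
E = |λ_enc|/(2πε₀r) = (4.52×10^-6)/(2π·8.85×10^-12·0.258) = 3.15e5 N/C.

E = 3.15×10^5 N/C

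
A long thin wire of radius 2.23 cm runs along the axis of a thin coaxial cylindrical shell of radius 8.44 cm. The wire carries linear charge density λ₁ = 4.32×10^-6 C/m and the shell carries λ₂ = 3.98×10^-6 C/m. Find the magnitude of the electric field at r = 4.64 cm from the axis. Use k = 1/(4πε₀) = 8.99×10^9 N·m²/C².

Coaxial Gaussian cylinder, radius r = 4.64 cm, length L (between the conductors, 2.23 cm < r < 8.44 cm).
Only the inner wire is enclosed; the outer shell contributes nothing inside itself. λ_enc = λ₁ = 4.32×10^-6 C/m.
By Gauss's law (flux through the curved wall only), E·2πrL = λ_enc L/ε₀.
E = 2k|λ_enc|/r = 2(8.99×10^9)(4.32×10^-6)/(0.0464) = 1.67×10^6 N/C.

E = 1.67e6 V/m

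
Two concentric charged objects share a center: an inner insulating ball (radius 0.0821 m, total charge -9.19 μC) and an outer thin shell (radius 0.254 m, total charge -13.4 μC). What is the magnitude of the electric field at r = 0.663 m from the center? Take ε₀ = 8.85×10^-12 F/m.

Symmetry ⇒ E = E(r) r̂. Gaussian sphere of radius r = 0.663 m (r > 0.254 m, enclosing both).
Q_enc = (-9.19 μC) + (-13.4 μC) = -2.259×10^-5 C.
Gauss's law: E·4πr² = Q_enc/ε₀.
E = |Q_enc|/(4πε₀r²) = (2.259×10^-5)/(4π·8.85×10^-12·(0.663)²) = 4.62×10^5 N/C.

E = 4.62×10^5 N/C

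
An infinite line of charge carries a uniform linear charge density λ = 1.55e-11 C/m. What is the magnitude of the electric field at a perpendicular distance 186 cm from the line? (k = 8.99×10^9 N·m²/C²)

|E| = 0.15 V/m

Choose a coaxial cylinder of radius r = 186 cm (arbitrary length L) as the Gaussian surface.
Q_enc = λL, so λ_enc = 1.55×10^-11 C/m.
Applying ∮E·dA = Q_enc/ε₀ with the end caps contributing no flux:
E = 2k|λ_enc|/r = 2(8.99×10^9)(1.55e-11)/(1.86) = 0.15 N/C.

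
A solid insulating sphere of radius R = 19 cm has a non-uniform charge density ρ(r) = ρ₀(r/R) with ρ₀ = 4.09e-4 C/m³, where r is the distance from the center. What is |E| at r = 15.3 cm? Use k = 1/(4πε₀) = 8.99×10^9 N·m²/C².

By spherical symmetry E is radial; choose a Gaussian sphere of radius r = 15.3 cm (r < R).
Integrate the density: Q_enc = 4π ∫₀^r ρ₀(r'/R)^1 r'² dr' = 4πρ₀ r^4/(4·R) = 3.706×10^-6 C.
Since E is radial and uniform over the Gaussian sphere, Φ = E·4πr² = Q_enc/ε₀.
E = k|Q_enc|/r² = (8.99×10^9)(3.706×10^-6)/(0.153)² = 1.42×10^6 N/C.

|E| ≈ 1.42e6 N/C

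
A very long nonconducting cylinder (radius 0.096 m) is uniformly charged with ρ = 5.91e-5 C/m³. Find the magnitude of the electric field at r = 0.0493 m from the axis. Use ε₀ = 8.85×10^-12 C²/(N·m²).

E = 1.65×10^5 V/m

Coaxial Gaussian cylinder, radius r = 0.0493 m, length L (r < R).
Enclosed charge per unit length: λ_enc = ρ·πr² = (5.91e-5)π(0.0493)² = 4.513e-7 C/m.
By Gauss's law (flux through the curved wall only), E·2πrL = λ_enc L/ε₀.
E = |λ_enc|/(2πε₀r) = (4.513e-7)/(2π·8.85×10^-12·0.0493) = 1.65e5 N/C.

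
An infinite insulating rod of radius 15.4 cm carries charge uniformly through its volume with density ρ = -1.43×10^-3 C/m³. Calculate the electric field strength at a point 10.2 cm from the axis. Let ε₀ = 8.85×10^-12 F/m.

E ≈ 8.24e6 N/C

By cylindrical symmetry E is radial; use a coaxial Gaussian cylinder of radius 10.2 cm and length L (r < R).
Enclosed charge per unit length: λ_enc = ρ·πr² = (-1.43e-3)π(0.102)² = -4.674×10^-5 C/m.
By Gauss's law (flux through the curved wall only), E·2πrL = λ_enc L/ε₀.
E = |λ_enc|/(2πε₀r) = (4.674×10^-5)/(2π·8.85×10^-12·0.102) = 8.24×10^6 N/C.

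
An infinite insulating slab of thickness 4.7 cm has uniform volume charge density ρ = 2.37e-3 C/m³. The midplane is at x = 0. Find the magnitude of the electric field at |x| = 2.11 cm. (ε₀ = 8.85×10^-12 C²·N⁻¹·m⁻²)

By symmetry E is perpendicular to the slab. A Gaussian pillbox from −2.11 cm to +2.11 cm (face area A) lies entirely within the slab.
Q_enc = ρ·(2x)·A and flux = 2EA, so 2EA = 2ρxA/ε₀ ⇒ E = |ρ|x/ε₀.
E = (2.37×10^-3)(0.0211)/(8.85×10^-12) = 5.65×10^6 N/C.

E ≈ 5.65×10^6 N/C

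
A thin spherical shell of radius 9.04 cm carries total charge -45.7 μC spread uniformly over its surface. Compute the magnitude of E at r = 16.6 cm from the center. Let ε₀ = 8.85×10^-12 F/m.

Use a concentric Gaussian sphere at r = 16.6 cm (r > 9.04 cm).
The entire shell is enclosed: Q_enc = -4.57×10^-5 C.
Since E is radial and uniform over the Gaussian sphere, Φ = E·4πr² = Q_enc/ε₀.
E = |Q_enc|/(4πε₀r²) = (4.57×10^-5)/(4π·8.85×10^-12·(0.166)²) = 1.49×10^7 N/C.

1.49×10^7 V/m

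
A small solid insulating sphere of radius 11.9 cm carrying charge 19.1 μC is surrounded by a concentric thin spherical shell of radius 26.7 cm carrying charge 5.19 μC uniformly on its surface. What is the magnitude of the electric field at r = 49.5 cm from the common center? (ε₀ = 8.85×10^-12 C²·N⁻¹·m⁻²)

E ≈ 8.91×10^5 V/m

Take a concentric spherical Gaussian surface of radius r = 49.5 cm (r > 26.7 cm, enclosing both).
Q_enc = (19.1 μC) + (5.19 μC) = 2.429e-5 C.
By Gauss's law, ∮E·dA = E·4πr² = Q_enc/ε₀.
E = |Q_enc|/(4πε₀r²) = (2.429×10^-5)/(4π·8.85×10^-12·(0.495)²) = 8.91×10^5 N/C.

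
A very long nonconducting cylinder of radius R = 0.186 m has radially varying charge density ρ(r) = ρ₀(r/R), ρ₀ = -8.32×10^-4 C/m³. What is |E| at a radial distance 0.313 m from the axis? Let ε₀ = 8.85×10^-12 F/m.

|E| = 3.46e6 V/m

Choose a coaxial cylinder of radius r = 0.313 m (arbitrary length L) as the Gaussian surface (r > R, full charge per length enclosed).
λ_enc = 2π ∫₀^R ρ₀(r'/R)^1 r' dr' = 2πρ₀R²/3 = -6.028×10^-5 C/m.
Since E is radial and uniform over the curved surface, Φ = E·2πrL = Q_enc/ε₀ = λ_enc L/ε₀.
E = |λ_enc|/(2πε₀r) = (6.028e-5)/(2π·8.85×10^-12·0.313) = 3.46×10^6 N/C.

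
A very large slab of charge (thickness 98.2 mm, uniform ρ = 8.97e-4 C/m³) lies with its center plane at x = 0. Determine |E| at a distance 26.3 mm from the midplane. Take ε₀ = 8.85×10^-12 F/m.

By symmetry E is perpendicular to the slab. A Gaussian pillbox from −26.3 mm to +26.3 mm (face area A) lies entirely within the slab.
Q_enc = ρ·(2x)·A and flux = 2EA, so 2EA = 2ρxA/ε₀ ⇒ E = |ρ|x/ε₀.
E = (8.97×10^-4)(0.0263)/(8.85×10^-12) = 2.67×10^6 N/C.

2.67e6 N/C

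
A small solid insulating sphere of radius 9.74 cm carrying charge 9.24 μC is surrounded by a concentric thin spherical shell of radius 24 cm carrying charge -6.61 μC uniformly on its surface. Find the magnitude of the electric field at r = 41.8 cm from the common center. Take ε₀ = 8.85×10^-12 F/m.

E ≈ 1.35×10^5 N/C

Use a concentric Gaussian sphere at r = 41.8 cm (r > 24 cm, enclosing both).
Q_enc = (9.24 μC) + (-6.61 μC) = 2.63e-6 C.
Gauss's law: E·4πr² = Q_enc/ε₀.
E = |Q_enc|/(4πε₀r²) = (2.63e-6)/(4π·8.85×10^-12·(0.418)²) = 1.35×10^5 N/C.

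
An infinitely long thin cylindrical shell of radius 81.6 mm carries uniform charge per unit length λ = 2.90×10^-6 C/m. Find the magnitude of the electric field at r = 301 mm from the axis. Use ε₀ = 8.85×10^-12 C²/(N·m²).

Choose a coaxial cylinder of radius r = 301 mm (arbitrary length L) as the Gaussian surface (r > 81.6 mm).
The full line charge is enclosed: λ_enc = 2.90×10^-6 C/m.
Applying ∮E·dA = Q_enc/ε₀ with the end caps contributing no flux:
E = |λ_enc|/(2πε₀r) = (2.90×10^-6)/(2π·8.85×10^-12·0.301) = 1.73×10^5 N/C.

|E| ≈ 1.73×10^5 V/m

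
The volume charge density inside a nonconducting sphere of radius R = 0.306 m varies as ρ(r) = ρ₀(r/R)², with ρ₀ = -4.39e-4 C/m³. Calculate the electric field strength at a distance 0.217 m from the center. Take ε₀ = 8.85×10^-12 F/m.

By spherical symmetry E is radial; choose a Gaussian sphere of radius r = 0.217 m (r < R).
Q_enc = ∫₀^r ρ(r')·4πr'² dr' = (4πρ₀/R²) ∫₀^r r'^4 dr' = 4πρ₀ r^5/(5·R²) = -5.67×10^-6 C.
Applying ∮E·dA = Q_enc/ε₀ with Φ = E(4πr²):
E = |Q_enc|/(4πε₀r²) = (5.67×10^-6)/(4π·8.85×10^-12·(0.217)²) = 1.08×10^6 N/C.

|E| = 1.08×10^6 V/m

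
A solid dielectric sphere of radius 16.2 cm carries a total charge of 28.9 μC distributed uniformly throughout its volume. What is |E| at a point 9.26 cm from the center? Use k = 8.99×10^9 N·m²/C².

E ≈ 5.66×10^6 V/m

Symmetry ⇒ E = E(r) r̂. Gaussian sphere of radius r = 9.26 cm (r < R).
For a uniform sphere the enclosed fraction is (r/R)³, so Q_enc = (28.9 μC)(0.0926/0.162)³ = 5.397×10^-6 C.
Gauss's law: E·4πr² = Q_enc/ε₀.
E = k|Q_enc|/r² = (8.99×10^9)(5.397×10^-6)/(0.0926)² = 5.66×10^6 N/C.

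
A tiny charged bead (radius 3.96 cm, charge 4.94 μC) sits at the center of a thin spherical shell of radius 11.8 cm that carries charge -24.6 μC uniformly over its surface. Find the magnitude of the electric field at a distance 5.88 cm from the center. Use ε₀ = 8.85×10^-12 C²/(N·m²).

E = 1.28e7 V/m

Take a concentric spherical Gaussian surface of radius r = 5.88 cm (between the bodies, 3.96 cm < r < 11.8 cm).
The shell at 11.8 cm lies outside the Gaussian surface, so Q_enc = 4.94 μC = 4.94e-6 C.
By Gauss's law, ∮E·dA = E·4πr² = Q_enc/ε₀.
E = |Q_enc|/(4πε₀r²) = (4.94×10^-6)/(4π·8.85×10^-12·(0.0588)²) = 1.28×10^7 N/C.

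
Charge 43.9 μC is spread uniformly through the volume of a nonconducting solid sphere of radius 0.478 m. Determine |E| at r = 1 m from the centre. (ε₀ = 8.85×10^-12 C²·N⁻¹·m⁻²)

Use a concentric Gaussian sphere at r = 1 m (r > R, so the entire charge is enclosed).
Q_enc = 43.9 μC = 4.39e-5 C.
Since E is radial and uniform over the Gaussian sphere, Φ = E·4πr² = Q_enc/ε₀.
E = |Q_enc|/(4πε₀r²) = (4.39×10^-5)/(4π·8.85×10^-12·(1)²) = 3.95×10^5 N/C.

|E| ≈ 3.95×10^5 N/C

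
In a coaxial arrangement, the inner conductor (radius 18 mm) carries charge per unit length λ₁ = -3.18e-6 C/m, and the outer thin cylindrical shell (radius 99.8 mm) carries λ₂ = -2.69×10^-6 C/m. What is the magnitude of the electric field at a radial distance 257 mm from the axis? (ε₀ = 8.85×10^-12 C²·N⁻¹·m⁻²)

Take a coaxial cylindrical Gaussian surface of radius r = 257 mm and length L (r > 99.8 mm, enclosing both).
λ_enc = λ₁ + λ₂ = (-3.18×10^-6) + (-2.69e-6) = -5.87e-6 C/m.
Gauss's law: E·2πrL = λ_enc L/ε₀.
E = |λ_enc|/(2πε₀r) = (5.87e-6)/(2π·8.85×10^-12·0.257) = 4.11e5 N/C.

E ≈ 4.11e5 V/m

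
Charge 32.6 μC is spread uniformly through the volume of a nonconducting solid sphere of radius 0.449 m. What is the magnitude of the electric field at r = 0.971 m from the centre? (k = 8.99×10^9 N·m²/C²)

Take a concentric spherical Gaussian surface of radius r = 0.971 m (r > R, so the entire charge is enclosed).
Q_enc = 32.6 μC = 3.26×10^-5 C.
Gauss's law: E·4πr² = Q_enc/ε₀.
E = k|Q_enc|/r² = (8.99×10^9)(3.26×10^-5)/(0.971)² = 3.11e5 N/C.

|E| = 3.11×10^5 V/m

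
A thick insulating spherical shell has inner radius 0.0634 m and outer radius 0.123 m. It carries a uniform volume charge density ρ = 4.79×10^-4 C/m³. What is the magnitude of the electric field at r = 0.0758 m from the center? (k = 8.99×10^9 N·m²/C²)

|E| = 5.67×10^5 N/C

Symmetry ⇒ E = E(r) r̂. Gaussian sphere of radius r = 0.0758 m (within the shell material, 0.0634 m < r < 0.123 m).
Enclosed charge is the volume from a to r: Q_enc = (4π/3)ρ(r³ − a³) = 3.625e-7 C.
Applying ∮E·dA = Q_enc/ε₀ with Φ = E(4πr²):
E = k|Q_enc|/r² = (8.99×10^9)(3.625×10^-7)/(0.0758)² = 5.67e5 N/C.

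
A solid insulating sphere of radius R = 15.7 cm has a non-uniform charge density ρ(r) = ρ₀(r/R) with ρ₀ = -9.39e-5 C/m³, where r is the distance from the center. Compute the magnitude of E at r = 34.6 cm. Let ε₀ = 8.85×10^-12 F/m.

8.57×10^4 N/C

Symmetry ⇒ E = E(r) r̂. Gaussian sphere of radius r = 34.6 cm (r > R, all charge enclosed).
Q_enc = 4π ∫₀^R ρ₀(r'/R)^1 r'² dr' = 4πρ₀R³/4 = -1.142×10^-6 C.
Gauss's law: E·4πr² = Q_enc/ε₀.
E = |Q_enc|/(4πε₀r²) = (1.142×10^-6)/(4π·8.85×10^-12·(0.346)²) = 8.57×10^4 N/C.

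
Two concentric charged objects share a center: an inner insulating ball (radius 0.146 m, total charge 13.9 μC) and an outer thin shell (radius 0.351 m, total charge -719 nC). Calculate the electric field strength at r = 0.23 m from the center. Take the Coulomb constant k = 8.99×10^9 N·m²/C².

By spherical symmetry E is radial; choose a Gaussian sphere of radius r = 0.23 m (between the bodies, 0.146 m < r < 0.351 m).
The shell at 0.351 m lies outside the Gaussian surface, so Q_enc = 13.9 μC = 1.39×10^-5 C.
Applying ∮E·dA = Q_enc/ε₀ with Φ = E(4πr²):
E = k|Q_enc|/r² = (8.99×10^9)(1.39e-5)/(0.23)² = 2.36×10^6 N/C.

E = 2.36e6 N/C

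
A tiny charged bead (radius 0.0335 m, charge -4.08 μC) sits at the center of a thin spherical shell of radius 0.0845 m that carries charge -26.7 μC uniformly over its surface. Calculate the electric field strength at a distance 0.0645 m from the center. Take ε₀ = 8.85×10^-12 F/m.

|E| = 8.82×10^6 N/C

Symmetry ⇒ E = E(r) r̂. Gaussian sphere of radius r = 0.0645 m (between the bodies, 0.0335 m < r < 0.0845 m).
The shell at 0.0845 m lies outside the Gaussian surface, so Q_enc = -4.08 μC = -4.08e-6 C.
Gauss's law: E·4πr² = Q_enc/ε₀.
E = |Q_enc|/(4πε₀r²) = (4.08e-6)/(4π·8.85×10^-12·(0.0645)²) = 8.82e6 N/C.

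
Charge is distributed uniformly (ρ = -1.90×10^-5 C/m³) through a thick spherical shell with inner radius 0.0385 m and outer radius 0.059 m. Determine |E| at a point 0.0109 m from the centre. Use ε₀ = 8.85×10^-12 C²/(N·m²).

E = 0 (no enclosed charge)

Take a concentric spherical Gaussian surface of radius r = 0.0109 m (r < 0.0385 m, inside the empty cavity).
No charge is enclosed, so by Gauss's law E·4πr² = 0 ⇒ E = 0.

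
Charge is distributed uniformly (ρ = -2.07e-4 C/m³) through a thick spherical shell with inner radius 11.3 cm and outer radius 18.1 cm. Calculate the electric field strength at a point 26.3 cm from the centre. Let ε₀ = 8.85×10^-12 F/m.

E = 5.06×10^5 N/C

By spherical symmetry E is radial; choose a Gaussian sphere of radius r = 26.3 cm (r > 18.1 cm, enclosing the whole shell).
Q_enc = ρ·(4π/3)(b³ − a³) = (-2.07×10^-4)·(4π/3)·((0.181)³ − (0.113)³) = -3.89×10^-6 C.
Gauss's law: E·4πr² = Q_enc/ε₀.
E = |Q_enc|/(4πε₀r²) = (3.89×10^-6)/(4π·8.85×10^-12·(0.263)²) = 5.06×10^5 N/C.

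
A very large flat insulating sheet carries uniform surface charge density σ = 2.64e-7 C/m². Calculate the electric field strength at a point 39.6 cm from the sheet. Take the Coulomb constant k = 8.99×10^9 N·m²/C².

The symmetry is planar: E is normal to the sheet and the same magnitude on both sides. Take a pillbox straddling the sheet with end-cap area A.
Flux Φ = 2EA and Q_enc = σA, so 2EA = σA/ε₀ ⇒ E = |σ|/(2ε₀), independent of distance.
E = 2πk|σ| = 2π(8.99×10^9)(2.64×10^-7) = 1.49×10^4 N/C.

1.49×10^4 N/C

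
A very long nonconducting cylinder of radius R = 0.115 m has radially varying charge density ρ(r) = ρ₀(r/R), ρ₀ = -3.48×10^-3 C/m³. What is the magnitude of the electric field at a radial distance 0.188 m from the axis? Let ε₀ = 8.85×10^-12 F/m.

Choose a coaxial cylinder of radius r = 0.188 m (arbitrary length L) as the Gaussian surface (r > R, full charge per length enclosed).
λ_enc = 2π ∫₀^R ρ₀(r'/R)^1 r' dr' = 2πρ₀R²/3 = -9.639×10^-5 C/m.
Applying ∮E·dA = Q_enc/ε₀ with the end caps contributing no flux:
E = |λ_enc|/(2πε₀r) = (9.639×10^-5)/(2π·8.85×10^-12·0.188) = 9.22×10^6 N/C.

9.22×10^6 N/C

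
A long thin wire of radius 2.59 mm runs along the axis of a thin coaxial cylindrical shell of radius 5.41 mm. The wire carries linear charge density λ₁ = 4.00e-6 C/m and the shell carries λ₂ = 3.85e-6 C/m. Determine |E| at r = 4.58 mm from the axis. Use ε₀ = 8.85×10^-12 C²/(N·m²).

1.57e7 N/C

Coaxial Gaussian cylinder, radius r = 4.58 mm, length L (between the conductors, 2.59 mm < r < 5.41 mm).
Only the inner wire is enclosed; the outer shell contributes nothing inside itself. λ_enc = λ₁ = 4.00e-6 C/m.
Applying ∮E·dA = Q_enc/ε₀ with the end caps contributing no flux:
E = |λ_enc|/(2πε₀r) = (4.00e-6)/(2π·8.85×10^-12·0.00458) = 1.57e7 N/C.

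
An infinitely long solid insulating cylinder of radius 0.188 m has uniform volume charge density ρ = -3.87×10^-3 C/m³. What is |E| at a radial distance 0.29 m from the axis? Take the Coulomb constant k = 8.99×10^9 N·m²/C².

Coaxial Gaussian cylinder, radius r = 0.29 m, length L (r > 0.188 m, full cross-section enclosed).
λ_enc = ρ·πR² = (-3.87×10^-3)π(0.188)² = -4.297×10^-4 C/m.
By Gauss's law (flux through the curved wall only), E·2πrL = λ_enc L/ε₀.
E = 2k|λ_enc|/r = 2(8.99×10^9)(4.297e-4)/(0.29) = 2.66×10^7 N/C.

2.66×10^7 N/C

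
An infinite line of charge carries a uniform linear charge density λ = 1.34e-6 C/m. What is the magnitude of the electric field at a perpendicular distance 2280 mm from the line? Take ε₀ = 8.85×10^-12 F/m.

By cylindrical symmetry E is radial; use a coaxial Gaussian cylinder of radius 2280 mm and length L.
Q_enc = λL, so λ_enc = 1.34×10^-6 C/m.
Gauss's law: E·2πrL = λ_enc L/ε₀.
E = |λ_enc|/(2πε₀r) = (1.34e-6)/(2π·8.85×10^-12·2.28) = 1.06×10^4 N/C.

|E| ≈ 1.06×10^4 V/m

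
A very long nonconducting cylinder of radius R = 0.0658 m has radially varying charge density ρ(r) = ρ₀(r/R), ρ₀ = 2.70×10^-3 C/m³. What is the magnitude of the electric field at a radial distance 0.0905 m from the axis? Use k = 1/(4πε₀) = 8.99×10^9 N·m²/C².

4.86×10^6 V/m

Coaxial Gaussian cylinder, radius r = 0.0905 m, length L (r > R, full charge per length enclosed).
λ_enc = 2π ∫₀^R ρ₀(r'/R)^1 r' dr' = 2πρ₀R²/3 = 2.448e-5 C/m.
Since E is radial and uniform over the curved surface, Φ = E·2πrL = Q_enc/ε₀ = λ_enc L/ε₀.
E = 2k|λ_enc|/r = 2(8.99×10^9)(2.448×10^-5)/(0.0905) = 4.86×10^6 N/C.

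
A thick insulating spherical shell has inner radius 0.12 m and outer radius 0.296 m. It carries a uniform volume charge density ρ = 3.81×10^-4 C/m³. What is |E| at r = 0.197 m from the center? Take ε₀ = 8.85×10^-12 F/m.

|E| = 2.19×10^6 N/C

Use a concentric Gaussian sphere at r = 0.197 m (within the shell material, 0.12 m < r < 0.296 m).
Only the shell between 0.12 m and r is enclosed: Q_enc = ρ·(4π/3)(r³ − a³) = (3.81e-4)·(4π/3)·((0.197)³ − (0.12)³) = 9.444e-6 C.
By Gauss's law, ∮E·dA = E·4πr² = Q_enc/ε₀.
E = |Q_enc|/(4πε₀r²) = (9.444×10^-6)/(4π·8.85×10^-12·(0.197)²) = 2.19×10^6 N/C.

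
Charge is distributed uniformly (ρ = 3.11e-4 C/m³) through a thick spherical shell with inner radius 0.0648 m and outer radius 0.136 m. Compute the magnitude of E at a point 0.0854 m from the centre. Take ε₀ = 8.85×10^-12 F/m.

Use a concentric Gaussian sphere at r = 0.0854 m (within the shell material, 0.0648 m < r < 0.136 m).
Enclosed charge is the volume from a to r: Q_enc = (4π/3)ρ(r³ − a³) = 4.569×10^-7 C.
Gauss's law: E·4πr² = Q_enc/ε₀.
E = |Q_enc|/(4πε₀r²) = (4.569×10^-7)/(4π·8.85×10^-12·(0.0854)²) = 5.63×10^5 N/C.

E = 5.63e5 N/C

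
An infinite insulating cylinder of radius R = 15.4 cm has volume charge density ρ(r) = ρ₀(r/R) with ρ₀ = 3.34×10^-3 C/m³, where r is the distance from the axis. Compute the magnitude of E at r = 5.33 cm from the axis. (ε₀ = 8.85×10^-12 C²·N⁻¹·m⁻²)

E = 2.32e6 V/m

Choose a coaxial cylinder of radius r = 5.33 cm (arbitrary length L) as the Gaussian surface (r < R).
λ_enc = ∫₀^r ρ(r')·2πr' dr' = (2πρ₀/R)·r^3/3 = 6.878×10^-6 C/m.
By Gauss's law (flux through the curved wall only), E·2πrL = λ_enc L/ε₀.
E = |λ_enc|/(2πε₀r) = (6.878×10^-6)/(2π·8.85×10^-12·0.0533) = 2.32×10^6 N/C.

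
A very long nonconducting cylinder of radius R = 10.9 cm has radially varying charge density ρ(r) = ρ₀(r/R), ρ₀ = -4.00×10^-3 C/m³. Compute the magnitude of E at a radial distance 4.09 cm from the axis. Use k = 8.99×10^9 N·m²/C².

Coaxial Gaussian cylinder, radius r = 4.09 cm, length L (r < R).
Integrating ρ over the cross-section to radius r: λ_enc = (2πρ₀/R) ∫₀^r r'^2 dr' = 2πρ₀ r^3/(3·R) = -5.259×10^-6 C/m.
Gauss's law: E·2πrL = λ_enc L/ε₀.
E = 2k|λ_enc|/r = 2(8.99×10^9)(5.259×10^-6)/(0.0409) = 2.31e6 N/C.

|E| = 2.31×10^6 N/C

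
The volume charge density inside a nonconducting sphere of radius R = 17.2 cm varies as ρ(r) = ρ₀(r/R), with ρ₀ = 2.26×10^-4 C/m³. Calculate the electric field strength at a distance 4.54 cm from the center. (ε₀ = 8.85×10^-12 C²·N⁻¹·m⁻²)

Use a concentric Gaussian sphere at r = 4.54 cm (r < R).
Q_enc = ∫₀^r ρ(r')·4πr'² dr' = (4πρ₀/R) ∫₀^r r'^3 dr' = 4πρ₀ r^4/(4·R) = 1.754e-8 C.
Applying ∮E·dA = Q_enc/ε₀ with Φ = E(4πr²):
E = |Q_enc|/(4πε₀r²) = (1.754×10^-8)/(4π·8.85×10^-12·(0.0454)²) = 7.65×10^4 N/C.

E ≈ 7.65×10^4 V/m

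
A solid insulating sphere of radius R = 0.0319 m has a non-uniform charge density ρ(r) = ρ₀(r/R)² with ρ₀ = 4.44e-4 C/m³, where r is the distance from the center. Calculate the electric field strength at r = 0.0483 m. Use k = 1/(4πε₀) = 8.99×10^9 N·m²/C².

Use a concentric Gaussian sphere at r = 0.0483 m (r > R, all charge enclosed).
Q_enc = 4π ∫₀^R ρ₀(r'/R)^2 r'² dr' = 4πρ₀R³/5 = 3.622×10^-8 C.
Since E is radial and uniform over the Gaussian sphere, Φ = E·4πr² = Q_enc/ε₀.
E = k|Q_enc|/r² = (8.99×10^9)(3.622×10^-8)/(0.0483)² = 1.40e5 N/C.

E = 1.40×10^5 N/C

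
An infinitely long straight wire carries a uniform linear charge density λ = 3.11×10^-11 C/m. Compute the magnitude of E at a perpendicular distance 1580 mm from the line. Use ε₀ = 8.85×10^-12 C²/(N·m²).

Choose a coaxial cylinder of radius r = 1580 mm (arbitrary length L) as the Gaussian surface.
Q_enc = λL, so λ_enc = 3.11e-11 C/m.
By Gauss's law (flux through the curved wall only), E·2πrL = λ_enc L/ε₀.
E = |λ_enc|/(2πε₀r) = (3.11×10^-11)/(2π·8.85×10^-12·1.58) = 0.354 N/C.

|E| = 0.354 V/m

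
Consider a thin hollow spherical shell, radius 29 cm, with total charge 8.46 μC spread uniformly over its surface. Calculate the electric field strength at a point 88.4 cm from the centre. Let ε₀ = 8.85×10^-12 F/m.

E ≈ 9.73e4 N/C

Use a concentric Gaussian sphere at r = 88.4 cm (r > 29 cm).
The entire shell is enclosed: Q_enc = 8.46×10^-6 C.
Gauss's law: E·4πr² = Q_enc/ε₀.
E = |Q_enc|/(4πε₀r²) = (8.46e-6)/(4π·8.85×10^-12·(0.884)²) = 9.73×10^4 N/C.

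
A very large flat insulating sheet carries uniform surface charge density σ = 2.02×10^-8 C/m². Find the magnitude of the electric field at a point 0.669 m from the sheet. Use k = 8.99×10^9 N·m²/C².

Choose a cylindrical pillbox piercing the sheet, end faces (area A) parallel to it.
Only the two end caps contribute flux: Φ = 2EA. With Q_enc = σA, Gauss's law gives E = |σ|/(2ε₀).
E = 2πk|σ| = 2π(8.99×10^9)(2.02e-8) = 1.14e3 N/C.

E ≈ 1.14×10^3 N/C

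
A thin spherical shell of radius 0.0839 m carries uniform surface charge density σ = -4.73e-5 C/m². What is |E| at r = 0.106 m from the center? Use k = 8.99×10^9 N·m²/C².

By spherical symmetry E is radial; choose a Gaussian sphere of radius r = 0.106 m (r > 0.0839 m).
The entire shell is enclosed: Q_enc = σ·4πR² = (-4.73e-5)·4π·(0.0839)² = -4.184e-6 C.
By Gauss's law, ∮E·dA = E·4πr² = Q_enc/ε₀.
E = k|Q_enc|/r² = (8.99×10^9)(4.184×10^-6)/(0.106)² = 3.35×10^6 N/C.

3.35×10^6 N/C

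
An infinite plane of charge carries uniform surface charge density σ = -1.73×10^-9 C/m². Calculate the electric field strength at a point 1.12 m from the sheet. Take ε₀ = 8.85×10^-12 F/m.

|E| = 97.7 N/C

Choose a cylindrical pillbox piercing the sheet, end faces (area A) parallel to it.
Flux Φ = 2EA and Q_enc = σA, so 2EA = σA/ε₀ ⇒ E = |σ|/(2ε₀), independent of distance.
E = |σ|/(2ε₀) = (1.73e-9)/(2·8.85×10^-12) = 97.7 N/C.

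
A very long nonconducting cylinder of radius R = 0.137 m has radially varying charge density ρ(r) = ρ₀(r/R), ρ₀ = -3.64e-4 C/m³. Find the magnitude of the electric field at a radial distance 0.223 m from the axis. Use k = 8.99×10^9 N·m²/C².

E = 1.15×10^6 N/C

Choose a coaxial cylinder of radius r = 0.223 m (arbitrary length L) as the Gaussian surface (r > R, full charge per length enclosed).
λ_enc = 2π ∫₀^R ρ₀(r'/R)^1 r' dr' = 2πρ₀R²/3 = -1.431×10^-5 C/m.
Applying ∮E·dA = Q_enc/ε₀ with the end caps contributing no flux:
E = 2k|λ_enc|/r = 2(8.99×10^9)(1.431×10^-5)/(0.223) = 1.15e6 N/C.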